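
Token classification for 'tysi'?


Pattern: letter/underscore followed by alphanumerics, not a keyword
Type: IDENTIFIER


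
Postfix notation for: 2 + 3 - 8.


Left to right (same or higher precedence on left)
Postfix: 2 3 + 8 -


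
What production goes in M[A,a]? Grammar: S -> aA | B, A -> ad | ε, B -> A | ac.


For [A, a]: 'a' ∈ FIRST(ad)
Entry: A -> ad


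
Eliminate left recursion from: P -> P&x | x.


Left-recursive alternatives: P&x; non-recursive: x
Introduce P': P -> xP', P' -> &xP' | ε


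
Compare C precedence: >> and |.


'>>' is shift (level 8); '|' is bitwise OR (level 3)
Higher level binds tighter
'>>' has higher precedence than '|'


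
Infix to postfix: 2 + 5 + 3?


Left to right (same or higher precedence on left)
Postfix: 2 5 + 3 +


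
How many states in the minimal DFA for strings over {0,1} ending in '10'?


Track the longest suffix of input matching a prefix of '10': 3 classes (prefixes of length 0..2)
Minimal DFA: 3 states


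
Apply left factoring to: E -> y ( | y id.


Common prefix: 'y'
Factored: E -> y E', E' -> ( | id


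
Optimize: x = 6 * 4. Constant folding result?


6 * 4 = 24 at compile time
Optimized: x = 24


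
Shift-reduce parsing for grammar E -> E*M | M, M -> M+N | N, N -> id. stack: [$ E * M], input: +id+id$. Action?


'+' can extend M; shift to build M -> M+N
Action: shift


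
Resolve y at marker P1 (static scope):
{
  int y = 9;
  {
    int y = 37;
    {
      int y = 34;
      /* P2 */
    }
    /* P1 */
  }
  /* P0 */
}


y declared in the same block as P1
y = 37


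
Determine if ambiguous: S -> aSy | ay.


balanced a^n…y^n: each string has a unique parse
Unambiguous


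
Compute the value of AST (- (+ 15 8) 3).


Evaluate inner: (+ 15 8) = 23
Evaluate root: (- 23 3) = 20
Result: 20


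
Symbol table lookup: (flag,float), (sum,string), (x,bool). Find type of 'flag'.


Lookup 'flag' → type float


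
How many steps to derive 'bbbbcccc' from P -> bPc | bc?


Derivation: P => bPc => bbPcc => bbbPccc => bbbbcccc
Steps: 4


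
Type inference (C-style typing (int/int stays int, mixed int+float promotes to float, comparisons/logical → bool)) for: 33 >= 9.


Operand types: int >= int
Rule: comparison yields bool
Result type: bool


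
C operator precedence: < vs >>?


'>>' is shift (level 8); '<' is relational (level 7)
Higher level binds tighter
'>>' has higher precedence than '<'


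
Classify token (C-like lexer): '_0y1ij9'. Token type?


Pattern: letter/underscore followed by alphanumerics, not a keyword
Type: IDENTIFIER


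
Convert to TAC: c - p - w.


Break into single-operator statements:
t1 = c - p
t2 = t1 - w


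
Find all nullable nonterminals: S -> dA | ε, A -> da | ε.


A nonterminal is nullable iff some alternative derives ε (directly, or every symbol in it is nullable)
Nullable: {A, S}


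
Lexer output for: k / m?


Scan left to right, longest-match per lexeme
Tokens: ID(k), OP(/), ID(m)


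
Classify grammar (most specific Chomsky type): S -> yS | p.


Right-linear: every RHS is a terminal or a terminal followed by one nonterminal
Classification: Type 3 (Regular)


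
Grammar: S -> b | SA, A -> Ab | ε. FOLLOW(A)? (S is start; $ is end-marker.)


$ ∈ FOLLOW(S). For each A -> αBβ: add FIRST(β)\{ε} to FOLLOW(B); if β nullable, add FOLLOW(A).
FOLLOW(A) = {$, b}


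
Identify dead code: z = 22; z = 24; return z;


first assignment to z is overwritten before any read
Dead: 'z = 22'


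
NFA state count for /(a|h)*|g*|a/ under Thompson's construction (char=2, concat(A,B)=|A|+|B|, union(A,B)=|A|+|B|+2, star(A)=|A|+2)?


Syntax tree has 4 char leaf(s), 3 union(s), 2 star(s)
chars contribute 4×2 = 8; each union adds +2; each star adds +2
Total: 8 + 6 + 4 = 18 states


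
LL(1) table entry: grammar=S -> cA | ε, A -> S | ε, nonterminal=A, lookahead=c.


For [A, c]: 'c' ∈ FIRST(S)
Entry: A -> S


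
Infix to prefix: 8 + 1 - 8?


left-to-right (same/higher precedence on left): tree is (- (+ 8 1) 8)
Prefix: - + 8 1 8


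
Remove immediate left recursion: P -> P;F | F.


Left-recursive alternatives: P;F; non-recursive: F
Introduce P': P -> FP', P' -> ;FP' | ε


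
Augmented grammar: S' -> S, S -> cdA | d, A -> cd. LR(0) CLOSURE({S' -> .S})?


Start: S' -> .S
For each item with dot before a nonterminal B, add B -> .γ for every B-production
Closure: [S' -> .S, S -> .cdA, S -> .d]


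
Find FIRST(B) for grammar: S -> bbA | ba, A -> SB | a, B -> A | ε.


Per alternative of B: FIRST(A) = {a, b}; FIRST(ε) = {ε}
FIRST(B) = {a, b, ε}


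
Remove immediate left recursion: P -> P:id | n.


Left-recursive alternatives: P:id; non-recursive: n
Introduce P': P -> nP', P' -> :idP' | ε


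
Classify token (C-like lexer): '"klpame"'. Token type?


Pattern: double-quoted sequence
Type: STRING_LITERAL


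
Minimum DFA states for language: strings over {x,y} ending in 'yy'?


Track the longest suffix of input matching a prefix of 'yy': 3 classes (prefixes of length 0..2)
Minimal DFA: 3 states


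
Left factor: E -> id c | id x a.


Common prefix: 'id'
Factored: E -> id E', E' -> c | x a


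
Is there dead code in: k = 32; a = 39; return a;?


k is assigned but never read
Dead: 'k = 32'


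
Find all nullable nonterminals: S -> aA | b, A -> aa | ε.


A nonterminal is nullable iff some alternative derives ε (directly, or every symbol in it is nullable)
Nullable: {A}


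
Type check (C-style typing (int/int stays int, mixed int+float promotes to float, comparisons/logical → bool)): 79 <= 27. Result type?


Operand types: int <= int
Rule: comparison yields bool
Result type: bool


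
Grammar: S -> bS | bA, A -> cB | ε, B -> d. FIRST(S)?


Per alternative of S: FIRST(bS) = {b}; FIRST(bA) = {b}
FIRST(S) = {b}


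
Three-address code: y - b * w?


Break into single-operator statements:
t1 = b * w
t2 = y - t1


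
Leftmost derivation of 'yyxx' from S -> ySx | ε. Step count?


Derivation: S => ySx => yySxx => yyxx
Steps: 3


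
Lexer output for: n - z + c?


Scan left to right, longest-match per lexeme
Tokens: ID(n), OP(-), ID(z), OP(+), ID(c)


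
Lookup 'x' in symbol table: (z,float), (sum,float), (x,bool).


Lookup 'x' → type bool


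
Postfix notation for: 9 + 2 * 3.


* has higher precedence, evaluate 2*3 first
Postfix: 9 2 3 * +


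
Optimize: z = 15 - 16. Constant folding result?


15 - 16 = -1 at compile time
Optimized: z = -1


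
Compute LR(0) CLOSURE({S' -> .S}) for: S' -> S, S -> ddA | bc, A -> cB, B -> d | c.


Start: S' -> .S
For each item with dot before a nonterminal B, add B -> .γ for every B-production
Closure: [S' -> .S, S -> .ddA, S -> .bc]


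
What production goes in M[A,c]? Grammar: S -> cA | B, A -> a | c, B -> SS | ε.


For [A, c]: 'c' ∈ FIRST(c)
Entry: A -> c


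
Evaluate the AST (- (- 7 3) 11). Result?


Evaluate inner: (- 7 3) = 4
Evaluate root: (- 4 11) = -7
Result: -7


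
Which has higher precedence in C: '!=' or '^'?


'!=' is equality (level 6); '^' is bitwise XOR (level 4)
Higher level binds tighter
'!=' has higher precedence than '^'


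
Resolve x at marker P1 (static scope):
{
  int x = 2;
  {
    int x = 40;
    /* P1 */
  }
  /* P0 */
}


x declared in the same block as P1
x = 40


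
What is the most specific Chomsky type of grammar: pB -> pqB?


LHS has context (more than one symbol) and |LHS| ≤ |RHS|
Classification: Type 1 (Context-Sensitive)


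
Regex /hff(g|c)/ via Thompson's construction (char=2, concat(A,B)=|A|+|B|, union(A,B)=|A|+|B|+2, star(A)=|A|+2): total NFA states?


Syntax tree has 5 char leaf(s), 1 union(s), 0 star(s)
chars contribute 5×2 = 10; each union adds +2; each star adds +2
Total: 10 + 2 + 0 = 12 states


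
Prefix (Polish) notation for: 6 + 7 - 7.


left-to-right (same/higher precedence on left): tree is (- (+ 6 7) 7)
Prefix: - + 6 7 7


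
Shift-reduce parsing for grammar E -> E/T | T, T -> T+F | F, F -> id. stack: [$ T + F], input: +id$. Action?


handle 'T+F' on top
Action: reduce (T -> T+F)


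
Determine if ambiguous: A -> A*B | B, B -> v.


precedence layered via separate nonterminal B: deterministic
Unambiguous


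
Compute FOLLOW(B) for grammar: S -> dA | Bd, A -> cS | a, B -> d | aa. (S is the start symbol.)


$ ∈ FOLLOW(S). For each A -> αBβ: add FIRST(β)\{ε} to FOLLOW(B); if β nullable, add FOLLOW(A).
FOLLOW(B) = {d}


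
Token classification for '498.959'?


Pattern: digits with a decimal point
Type: FLOAT_LITERAL


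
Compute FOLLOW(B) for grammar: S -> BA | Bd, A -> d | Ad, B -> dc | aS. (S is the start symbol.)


$ ∈ FOLLOW(S). For each A -> αBβ: add FIRST(β)\{ε} to FOLLOW(B); if β nullable, add FOLLOW(A).
FOLLOW(B) = {d}


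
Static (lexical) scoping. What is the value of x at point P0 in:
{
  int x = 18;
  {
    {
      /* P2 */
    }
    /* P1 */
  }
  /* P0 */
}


x declared in the same block as P0
x = 18


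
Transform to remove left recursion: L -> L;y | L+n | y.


Left-recursive alternatives: L;y, L+n; non-recursive: y
Introduce L': L -> yL', L' -> ;yL' | +nL' | ε


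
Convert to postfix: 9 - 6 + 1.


Left to right (same or higher precedence on left)
Postfix: 9 6 - 1 +


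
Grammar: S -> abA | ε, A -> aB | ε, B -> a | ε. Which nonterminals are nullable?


A nonterminal is nullable iff some alternative derives ε (directly, or every symbol in it is nullable)
Nullable: {A, B, S}


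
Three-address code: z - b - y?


Break into single-operator statements:
t1 = z - b
t2 = t1 - y


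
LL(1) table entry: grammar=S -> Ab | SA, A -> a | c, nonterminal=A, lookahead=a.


For [A, a]: 'a' ∈ FIRST(a)
Entry: A -> a


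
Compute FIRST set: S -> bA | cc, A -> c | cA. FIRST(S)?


Per alternative of S: FIRST(bA) = {b}; FIRST(cc) = {c}
FIRST(S) = {b, c}


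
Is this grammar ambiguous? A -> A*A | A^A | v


'v*v^v' has two parse trees (no precedence encoded between * and ^)
Ambiguous


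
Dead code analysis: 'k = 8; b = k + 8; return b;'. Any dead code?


k is read by b's definition; b is returned
No dead code


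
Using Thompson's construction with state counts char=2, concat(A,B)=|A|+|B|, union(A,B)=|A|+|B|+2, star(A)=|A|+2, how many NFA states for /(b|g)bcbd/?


Syntax tree has 6 char leaf(s), 1 union(s), 0 star(s)
chars contribute 6×2 = 12; each union adds +2; each star adds +2
Total: 12 + 2 + 0 = 14 states


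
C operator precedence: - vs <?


'-' is additive (level 9); '<' is relational (level 7)
Higher level binds tighter
'-' has higher precedence than '<'


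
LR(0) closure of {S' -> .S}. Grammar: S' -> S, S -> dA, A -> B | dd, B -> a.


Start: S' -> .S
For each item with dot before a nonterminal B, add B -> .γ for every B-production
Closure: [S' -> .S, S -> .dA]


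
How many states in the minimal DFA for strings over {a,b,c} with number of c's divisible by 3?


Track (count of c) mod 3: states 0..2, accept at 0
Minimal DFA: 3 states


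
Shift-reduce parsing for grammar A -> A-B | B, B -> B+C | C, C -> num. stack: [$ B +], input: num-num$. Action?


no handle; shift 'num'
Action: shift


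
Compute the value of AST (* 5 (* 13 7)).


Evaluate inner: (* 13 7) = 91
Evaluate root: (* 5 91) = 455
Result: 455


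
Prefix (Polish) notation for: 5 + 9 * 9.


'*' binds tighter: tree is (+ 5 (* 9 9))
Prefix: + 5 * 9 9


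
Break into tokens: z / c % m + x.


Scan left to right, longest-match per lexeme
Tokens: ID(z), OP(/), ID(c), OP(%), ID(m), OP(+), ID(x)


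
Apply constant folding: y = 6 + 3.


6 + 3 = 9 at compile time
Optimized: y = 9


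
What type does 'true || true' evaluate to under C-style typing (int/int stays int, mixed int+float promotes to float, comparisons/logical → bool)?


Operand types: bool || bool
Rule: logical operators take bool operands and yield bool
Result type: bool


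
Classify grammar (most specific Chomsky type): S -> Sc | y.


Left-linear: every RHS is a terminal or one nonterminal followed by a terminal
Classification: Type 3 (Regular)


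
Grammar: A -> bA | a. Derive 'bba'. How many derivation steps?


Derivation: A => bA => bbA => bba
Steps: 3


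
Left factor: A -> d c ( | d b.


Common prefix: 'd'
Factored: A -> d A', A' -> c ( | b


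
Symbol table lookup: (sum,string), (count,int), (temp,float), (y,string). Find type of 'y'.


Lookup 'y' → type string


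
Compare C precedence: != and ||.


'!=' is equality (level 6); '||' is logical OR (level 1)
Higher level binds tighter
'!=' has higher precedence than '||'


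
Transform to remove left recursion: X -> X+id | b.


Left-recursive alternatives: X+id; non-recursive: b
Introduce X': X -> bX', X' -> +idX' | ε


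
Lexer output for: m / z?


Scan left to right, longest-match per lexeme
Tokens: ID(m), OP(/), ID(z)


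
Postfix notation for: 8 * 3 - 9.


Left to right (same or higher precedence on left)
Postfix: 8 3 * 9 -


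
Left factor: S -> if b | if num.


Common prefix: 'if'
Factored: S -> if S', S' -> b | num


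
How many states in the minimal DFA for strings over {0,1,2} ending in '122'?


Track the longest suffix of input matching a prefix of '122': 4 classes (prefixes of length 0..3)
Minimal DFA: 4 states


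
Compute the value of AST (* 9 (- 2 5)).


Evaluate inner: (- 2 5) = -3
Evaluate root: (* 9 -3) = -27
Result: -27


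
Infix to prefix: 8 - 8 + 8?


left-to-right (same/higher precedence on left): tree is (+ (- 8 8) 8)
Prefix: + - 8 8 8


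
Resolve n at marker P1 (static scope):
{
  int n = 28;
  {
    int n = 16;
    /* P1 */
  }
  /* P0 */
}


n declared in the same block as P1
n = 16


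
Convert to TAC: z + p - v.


Break into single-operator statements:
t1 = z + p
t2 = t1 - v


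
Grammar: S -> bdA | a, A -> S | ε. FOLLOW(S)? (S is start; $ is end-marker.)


$ ∈ FOLLOW(S). For each A -> αBβ: add FIRST(β)\{ε} to FOLLOW(B); if β nullable, add FOLLOW(A).
FOLLOW(S) = {$}


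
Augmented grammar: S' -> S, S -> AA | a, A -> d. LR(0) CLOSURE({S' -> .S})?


Start: S' -> .S
For each item with dot before a nonterminal B, add B -> .γ for every B-production
Closure: [S' -> .S, S -> .AA, S -> .a, A -> .d]


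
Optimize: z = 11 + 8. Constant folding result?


11 + 8 = 19 at compile time
Optimized: z = 19


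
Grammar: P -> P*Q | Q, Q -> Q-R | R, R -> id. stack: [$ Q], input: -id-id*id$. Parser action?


shift '-' to continue Q -> Q-R
Action: shift


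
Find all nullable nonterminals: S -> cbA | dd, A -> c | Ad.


A nonterminal is nullable iff some alternative derives ε (directly, or every symbol in it is nullable)
Nullable: {}


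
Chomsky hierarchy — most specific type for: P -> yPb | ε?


Single nonterminal LHS, but y^n b^n is not regular
Classification: Type 2 (Context-Free)


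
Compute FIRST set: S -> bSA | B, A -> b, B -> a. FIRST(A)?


Per alternative of A: FIRST(b) = {b}
FIRST(A) = {b}


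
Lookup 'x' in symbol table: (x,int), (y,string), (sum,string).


Lookup 'x' → type int


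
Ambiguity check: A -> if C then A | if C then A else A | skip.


dangling else: 'if C then if C then skip else skip' parses two ways
Ambiguous


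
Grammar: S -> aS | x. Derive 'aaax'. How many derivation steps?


Derivation: S => aS => aaS => aaaS => aaax
Steps: 4


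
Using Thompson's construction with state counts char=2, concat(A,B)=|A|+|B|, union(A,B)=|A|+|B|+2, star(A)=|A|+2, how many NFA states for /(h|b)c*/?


Syntax tree has 3 char leaf(s), 1 union(s), 1 star(s)
chars contribute 3×2 = 6; each union adds +2; each star adds +2
Total: 6 + 2 + 2 = 10 states


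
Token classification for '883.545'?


Pattern: digits with a decimal point
Type: FLOAT_LITERAL


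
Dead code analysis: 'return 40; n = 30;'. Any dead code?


statement follows a return and is unreachable
Dead: 'n = 30'


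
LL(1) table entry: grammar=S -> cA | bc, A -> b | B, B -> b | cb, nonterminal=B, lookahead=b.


For [B, b]: 'b' ∈ FIRST(b)
Entry: B -> b


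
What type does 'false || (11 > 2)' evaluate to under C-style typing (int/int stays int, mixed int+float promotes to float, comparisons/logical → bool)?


Operand types: bool || bool
Rule: logical operators take bool operands and yield bool
Result type: bool


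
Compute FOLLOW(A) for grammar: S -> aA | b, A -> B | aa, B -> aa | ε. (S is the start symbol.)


$ ∈ FOLLOW(S). For each A -> αBβ: add FIRST(β)\{ε} to FOLLOW(B); if β nullable, add FOLLOW(A).
FOLLOW(A) = {$}


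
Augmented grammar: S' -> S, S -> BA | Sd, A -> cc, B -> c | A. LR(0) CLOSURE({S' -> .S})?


Start: S' -> .S
For each item with dot before a nonterminal B, add B -> .γ for every B-production
Closure: [S' -> .S, S -> .BA, S -> .Sd, B -> .c, B -> .A, A -> .cc]


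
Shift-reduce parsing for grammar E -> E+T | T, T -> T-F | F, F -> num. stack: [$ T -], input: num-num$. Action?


no handle; shift 'num'
Action: shift


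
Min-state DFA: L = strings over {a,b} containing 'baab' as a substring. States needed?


KMP-style automaton: 4 progress states + 1 absorbing accept = 5
Minimal DFA: 5 states


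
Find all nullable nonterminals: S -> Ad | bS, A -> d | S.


A nonterminal is nullable iff some alternative derives ε (directly, or every symbol in it is nullable)
Nullable: {}


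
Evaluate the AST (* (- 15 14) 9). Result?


Evaluate inner: (- 15 14) = 1
Evaluate root: (* 1 9) = 9
Result: 9


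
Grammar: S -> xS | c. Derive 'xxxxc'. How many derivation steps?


Derivation: S => xS => xxS => xxxS => xxxxS => xxxxc
Steps: 5


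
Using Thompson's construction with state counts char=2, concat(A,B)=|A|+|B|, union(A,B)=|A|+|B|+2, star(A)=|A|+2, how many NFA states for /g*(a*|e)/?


Syntax tree has 3 char leaf(s), 1 union(s), 2 star(s)
chars contribute 3×2 = 6; each union adds +2; each star adds +2
Total: 6 + 2 + 4 = 12 states


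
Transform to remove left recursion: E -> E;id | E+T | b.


Left-recursive alternatives: E;id, E+T; non-recursive: b
Introduce E': E -> bE', E' -> ;idE' | +TE' | ε


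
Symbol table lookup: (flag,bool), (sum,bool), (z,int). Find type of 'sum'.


Lookup 'sum' → type bool


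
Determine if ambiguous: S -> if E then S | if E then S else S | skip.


dangling else: 'if E then if E then skip else skip' parses two ways
Ambiguous


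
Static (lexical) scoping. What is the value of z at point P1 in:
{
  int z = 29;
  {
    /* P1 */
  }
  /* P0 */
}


P1's block does not declare z; resolves to the enclosing declaration at depth 0
z = 29


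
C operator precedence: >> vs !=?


'>>' is shift (level 8); '!=' is equality (level 6)
Higher level binds tighter
'>>' has higher precedence than '!='


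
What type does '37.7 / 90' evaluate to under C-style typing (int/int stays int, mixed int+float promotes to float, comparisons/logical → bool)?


Operand types: float / int
Rule: mixed int/float promotes to float; int/int stays int
Result type: float


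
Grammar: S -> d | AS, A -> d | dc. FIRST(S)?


Per alternative of S: FIRST(d) = {d}; FIRST(AS) = {d}
FIRST(S) = {d}


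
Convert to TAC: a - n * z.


Break into single-operator statements:
t1 = n * z
t2 = a - t1


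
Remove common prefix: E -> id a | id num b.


Common prefix: 'id'
Factored: E -> id E', E' -> a | num b


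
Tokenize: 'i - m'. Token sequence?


Scan left to right, longest-match per lexeme
Tokens: ID(i), OP(-), ID(m)


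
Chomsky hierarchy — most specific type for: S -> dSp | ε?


Single nonterminal LHS, but d^n p^n is not regular
Classification: Type 2 (Context-Free)


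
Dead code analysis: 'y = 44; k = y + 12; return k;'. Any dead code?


y is read by k's definition; k is returned
No dead code


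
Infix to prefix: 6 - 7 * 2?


'*' binds tighter: tree is (- 6 (* 7 2))
Prefix: - 6 * 7 2


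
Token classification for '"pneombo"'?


Pattern: double-quoted sequence
Type: STRING_LITERAL


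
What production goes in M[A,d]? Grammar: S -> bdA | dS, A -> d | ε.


For [A, d]: 'd' ∈ FIRST(d)
Entry: A -> d


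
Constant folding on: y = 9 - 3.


9 - 3 = 6 at compile time
Optimized: y = 6


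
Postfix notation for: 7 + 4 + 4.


Left to right (same or higher precedence on left)
Postfix: 7 4 + 4 +


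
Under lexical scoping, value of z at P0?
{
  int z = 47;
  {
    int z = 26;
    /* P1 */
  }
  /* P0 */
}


z declared in the same block as P0
z = 47


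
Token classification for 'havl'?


Pattern: letter/underscore followed by alphanumerics, not a keyword
Type: IDENTIFIER


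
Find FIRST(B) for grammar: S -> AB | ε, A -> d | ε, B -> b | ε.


Per alternative of B: FIRST(b) = {b}; FIRST(ε) = {ε}
FIRST(B) = {b, ε}


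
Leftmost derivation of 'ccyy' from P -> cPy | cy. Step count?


Derivation: P => cPy => ccyy
Steps: 2


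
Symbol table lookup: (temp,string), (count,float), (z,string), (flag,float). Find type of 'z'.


Lookup 'z' → type string


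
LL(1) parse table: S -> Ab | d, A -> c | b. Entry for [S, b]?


For [S, b]: 'b' ∈ FIRST(Ab)
Entry: S -> Ab


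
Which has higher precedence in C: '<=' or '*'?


'*' is multiplicative (level 10); '<=' is relational (level 7)
Higher level binds tighter
'*' has higher precedence than '<='


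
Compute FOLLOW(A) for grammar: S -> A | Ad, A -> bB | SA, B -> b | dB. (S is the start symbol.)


$ ∈ FOLLOW(S). For each A -> αBβ: add FIRST(β)\{ε} to FOLLOW(B); if β nullable, add FOLLOW(A).
FOLLOW(A) = {$, b, d}


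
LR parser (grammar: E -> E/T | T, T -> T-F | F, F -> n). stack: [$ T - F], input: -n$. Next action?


handle 'T-F' on top
Action: reduce (T -> T-F)


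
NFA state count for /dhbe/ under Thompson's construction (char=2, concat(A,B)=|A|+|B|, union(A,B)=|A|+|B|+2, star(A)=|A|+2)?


Syntax tree has 4 char leaf(s), 0 union(s), 0 star(s)
chars contribute 4×2 = 8; each union adds +2; each star adds +2
Total: 8 + 0 + 0 = 8 states


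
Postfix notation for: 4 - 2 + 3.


Left to right (same or higher precedence on left)
Postfix: 4 2 - 3 +


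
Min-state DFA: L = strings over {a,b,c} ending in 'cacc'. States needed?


Track the longest suffix of input matching a prefix of 'cacc': 5 classes (prefixes of length 0..4)
Minimal DFA: 5 states


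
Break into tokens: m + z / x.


Scan left to right, longest-match per lexeme
Tokens: ID(m), OP(+), ID(z), OP(/), ID(x)


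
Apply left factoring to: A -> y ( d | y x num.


Common prefix: 'y'
Factored: A -> y A', A' -> ( d | x num


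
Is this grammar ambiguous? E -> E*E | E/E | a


'a*a/a' has two parse trees (no precedence encoded between * and /)
Ambiguous


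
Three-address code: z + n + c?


Break into single-operator statements:
t1 = z + n
t2 = t1 + c


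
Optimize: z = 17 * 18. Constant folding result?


17 * 18 = 306 at compile time
Optimized: z = 306


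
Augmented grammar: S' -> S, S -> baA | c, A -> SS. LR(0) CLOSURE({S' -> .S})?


Start: S' -> .S
For each item with dot before a nonterminal B, add B -> .γ for every B-production
Closure: [S' -> .S, S -> .baA, S -> .c]


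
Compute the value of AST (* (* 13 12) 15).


Evaluate inner: (* 13 12) = 156
Evaluate root: (* 156 15) = 2340
Result: 2340


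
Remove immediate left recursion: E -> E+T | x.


Left-recursive alternatives: E+T; non-recursive: x
Introduce E': E -> xE', E' -> +TE' | ε


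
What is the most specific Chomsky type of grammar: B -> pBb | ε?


Single nonterminal LHS, but p^n b^n is not regular
Classification: Type 2 (Context-Free)


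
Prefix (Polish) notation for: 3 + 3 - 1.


left-to-right (same/higher precedence on left): tree is (- (+ 3 3) 1)
Prefix: - + 3 3 1


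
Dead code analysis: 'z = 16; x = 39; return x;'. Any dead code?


z is assigned but never read
Dead: 'z = 16'


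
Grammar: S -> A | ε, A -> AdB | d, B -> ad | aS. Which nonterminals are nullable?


A nonterminal is nullable iff some alternative derives ε (directly, or every symbol in it is nullable)
Nullable: {S}


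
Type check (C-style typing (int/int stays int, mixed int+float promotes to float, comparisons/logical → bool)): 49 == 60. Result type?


Operand types: int == int
Rule: comparison yields bool
Result type: bool


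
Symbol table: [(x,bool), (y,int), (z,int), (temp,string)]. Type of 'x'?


Lookup 'x' → type bool


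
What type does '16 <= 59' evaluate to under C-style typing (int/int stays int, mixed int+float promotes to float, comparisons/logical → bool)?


Operand types: int <= int
Rule: comparison yields bool
Result type: bool


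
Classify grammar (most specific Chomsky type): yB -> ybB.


LHS has context (more than one symbol) and |LHS| ≤ |RHS|
Classification: Type 1 (Context-Sensitive)


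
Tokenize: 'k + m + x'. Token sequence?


Scan left to right, longest-match per lexeme
Tokens: ID(k), OP(+), ID(m), OP(+), ID(x)


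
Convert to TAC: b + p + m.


Break into single-operator statements:
t1 = b + p
t2 = t1 + m


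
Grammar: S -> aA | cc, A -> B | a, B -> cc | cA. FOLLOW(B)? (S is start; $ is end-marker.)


$ ∈ FOLLOW(S). For each A -> αBβ: add FIRST(β)\{ε} to FOLLOW(B); if β nullable, add FOLLOW(A).
FOLLOW(B) = {$}


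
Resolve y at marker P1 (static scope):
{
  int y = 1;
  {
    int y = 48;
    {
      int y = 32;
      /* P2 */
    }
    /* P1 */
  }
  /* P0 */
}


y declared in the same block as P1
y = 48


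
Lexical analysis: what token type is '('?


Pattern: delimiter/punctuation
Type: PUNCTUATION


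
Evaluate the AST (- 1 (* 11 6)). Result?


Evaluate inner: (* 11 6) = 66
Evaluate root: (- 1 66) = -65
Result: -65


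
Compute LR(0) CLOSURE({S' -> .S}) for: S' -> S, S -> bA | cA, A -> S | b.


Start: S' -> .S
For each item with dot before a nonterminal B, add B -> .γ for every B-production
Closure: [S' -> .S, S -> .bA, S -> .cA]


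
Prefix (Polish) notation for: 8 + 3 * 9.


'*' binds tighter: tree is (+ 8 (* 3 9))
Prefix: + 8 * 3 9


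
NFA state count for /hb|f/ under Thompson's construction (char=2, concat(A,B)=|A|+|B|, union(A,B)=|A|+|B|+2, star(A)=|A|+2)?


Syntax tree has 3 char leaf(s), 1 union(s), 0 star(s)
chars contribute 3×2 = 6; each union adds +2; each star adds +2
Total: 6 + 2 + 0 = 8 states


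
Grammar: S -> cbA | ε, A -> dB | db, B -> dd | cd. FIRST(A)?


Per alternative of A: FIRST(dB) = {d}; FIRST(db) = {d}
FIRST(A) = {d}


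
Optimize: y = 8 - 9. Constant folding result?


8 - 9 = -1 at compile time
Optimized: y = -1


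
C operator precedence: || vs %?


'%' is multiplicative (level 10); '||' is logical OR (level 1)
Higher level binds tighter
'%' has higher precedence than '||'


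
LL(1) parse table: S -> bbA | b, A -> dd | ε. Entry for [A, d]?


For [A, d]: 'd' ∈ FIRST(dd)
Entry: A -> dd


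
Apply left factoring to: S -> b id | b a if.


Common prefix: 'b'
Factored: S -> b S', S' -> id | a if


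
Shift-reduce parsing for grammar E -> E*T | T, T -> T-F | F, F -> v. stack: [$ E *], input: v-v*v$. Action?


no handle ('E*' is not any RHS); shift 'v'
Action: shift


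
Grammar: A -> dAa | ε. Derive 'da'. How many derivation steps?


Derivation: A => dAa => da
Steps: 2


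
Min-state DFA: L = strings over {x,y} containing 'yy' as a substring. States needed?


KMP-style automaton: 2 progress states + 1 absorbing accept = 3
Minimal DFA: 3 states


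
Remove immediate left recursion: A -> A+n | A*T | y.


Left-recursive alternatives: A+n, A*T; non-recursive: y
Introduce A': A -> yA', A' -> +nA' | *TA' | ε


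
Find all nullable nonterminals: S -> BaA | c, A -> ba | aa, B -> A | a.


A nonterminal is nullable iff some alternative derives ε (directly, or every symbol in it is nullable)
Nullable: {}


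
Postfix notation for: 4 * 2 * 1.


Left to right (same or higher precedence on left)
Postfix: 4 2 * 1 *


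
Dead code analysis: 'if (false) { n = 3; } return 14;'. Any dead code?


condition is constant false, so the whole block is unreachable
Dead: 'if (false) { n = 3; }'


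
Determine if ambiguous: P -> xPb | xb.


balanced x^n…b^n: each string has a unique parse
Unambiguous


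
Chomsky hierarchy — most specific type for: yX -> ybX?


LHS has context (more than one symbol) and |LHS| ≤ |RHS|
Classification: Type 1 (Context-Sensitive)


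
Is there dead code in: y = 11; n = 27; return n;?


y is assigned but never read
Dead: 'y = 11'


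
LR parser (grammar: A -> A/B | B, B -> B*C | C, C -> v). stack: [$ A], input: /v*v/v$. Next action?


shift '/' to continue A -> A/B
Action: shift


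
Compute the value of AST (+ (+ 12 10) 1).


Evaluate inner: (+ 12 10) = 22
Evaluate root: (+ 22 1) = 23
Result: 23


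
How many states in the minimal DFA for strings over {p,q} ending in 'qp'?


Track the longest suffix of input matching a prefix of 'qp': 3 classes (prefixes of length 0..2)
Minimal DFA: 3 states


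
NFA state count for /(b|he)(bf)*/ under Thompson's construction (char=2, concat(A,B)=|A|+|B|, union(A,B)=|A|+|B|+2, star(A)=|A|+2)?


Syntax tree has 5 char leaf(s), 1 union(s), 1 star(s)
chars contribute 5×2 = 10; each union adds +2; each star adds +2
Total: 10 + 2 + 2 = 14 states


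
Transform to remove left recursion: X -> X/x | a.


Left-recursive alternatives: X/x; non-recursive: a
Introduce X': X -> aX', X' -> /xX' | ε


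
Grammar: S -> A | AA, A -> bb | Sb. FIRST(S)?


Per alternative of S: FIRST(A) = {b}; FIRST(AA) = {b}
FIRST(S) = {b}


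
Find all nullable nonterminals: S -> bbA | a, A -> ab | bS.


A nonterminal is nullable iff some alternative derives ε (directly, or every symbol in it is nullable)
Nullable: {}


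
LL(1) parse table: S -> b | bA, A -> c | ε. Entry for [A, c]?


For [A, c]: 'c' ∈ FIRST(c)
Entry: A -> c


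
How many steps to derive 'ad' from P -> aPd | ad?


Derivation: P => ad
Steps: 1


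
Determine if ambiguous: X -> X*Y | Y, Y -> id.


precedence layered via separate nonterminal Y: deterministic
Unambiguous


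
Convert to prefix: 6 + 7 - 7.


left-to-right (same/higher precedence on left): tree is (- (+ 6 7) 7)
Prefix: - + 6 7 7


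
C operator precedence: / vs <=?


'/' is multiplicative (level 10); '<=' is relational (level 7)
Higher level binds tighter
'/' has higher precedence than '<='


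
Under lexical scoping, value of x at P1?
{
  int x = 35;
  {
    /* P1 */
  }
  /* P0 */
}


P1's block does not declare x; resolves to the enclosing declaration at depth 0
x = 35


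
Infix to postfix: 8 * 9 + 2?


Left to right (same or higher precedence on left)
Postfix: 8 9 * 2 +


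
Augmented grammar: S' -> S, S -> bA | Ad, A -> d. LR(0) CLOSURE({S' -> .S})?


Start: S' -> .S
For each item with dot before a nonterminal B, add B -> .γ for every B-production
Closure: [S' -> .S, S -> .bA, S -> .Ad, A -> .d]


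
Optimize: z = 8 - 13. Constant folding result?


8 - 13 = -5 at compile time
Optimized: z = -5


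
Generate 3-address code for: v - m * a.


Break into single-operator statements:
t1 = m * a
t2 = v - t1


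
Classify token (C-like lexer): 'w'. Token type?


Pattern: letter/underscore followed by alphanumerics, not a keyword
Type: IDENTIFIER


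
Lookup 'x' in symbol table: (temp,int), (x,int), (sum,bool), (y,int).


Lookup 'x' → type int


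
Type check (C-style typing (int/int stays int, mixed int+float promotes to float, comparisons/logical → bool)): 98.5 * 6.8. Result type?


Operand types: float * float
Rule: mixed int/float promotes to float; int/int stays int
Result type: float


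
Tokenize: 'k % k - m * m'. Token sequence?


Scan left to right, longest-match per lexeme
Tokens: ID(k), OP(%), ID(k), OP(-), ID(m), OP(*), ID(m)


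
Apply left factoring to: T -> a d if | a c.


Common prefix: 'a'
Factored: T -> a T', T' -> d if | c


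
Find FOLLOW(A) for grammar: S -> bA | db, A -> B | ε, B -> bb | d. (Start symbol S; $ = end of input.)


$ ∈ FOLLOW(S). For each A -> αBβ: add FIRST(β)\{ε} to FOLLOW(B); if β nullable, add FOLLOW(A).
FOLLOW(A) = {$}


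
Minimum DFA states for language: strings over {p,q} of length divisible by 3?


Track length mod 3: states 0..2, accept at 0
Minimal DFA: 3 states


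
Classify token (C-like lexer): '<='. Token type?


Pattern: operator symbol
Type: OPERATOR


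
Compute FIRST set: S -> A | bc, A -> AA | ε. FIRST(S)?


Per alternative of S: FIRST(A) = {ε}; FIRST(bc) = {b}
FIRST(S) = {b, ε}


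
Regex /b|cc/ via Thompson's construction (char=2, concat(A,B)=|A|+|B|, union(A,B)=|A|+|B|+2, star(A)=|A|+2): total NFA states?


Syntax tree has 3 char leaf(s), 1 union(s), 0 star(s)
chars contribute 3×2 = 6; each union adds +2; each star adds +2
Total: 6 + 2 + 0 = 8 states


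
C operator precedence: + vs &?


'+' is additive (level 9); '&' is bitwise AND (level 5)
Higher level binds tighter
'+' has higher precedence than '&'


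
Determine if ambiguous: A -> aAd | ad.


balanced a^n…d^n: each string has a unique parse
Unambiguous


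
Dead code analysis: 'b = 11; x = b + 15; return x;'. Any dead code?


b is read by x's definition; x is returned
No dead code


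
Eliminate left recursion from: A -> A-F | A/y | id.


Left-recursive alternatives: A-F, A/y; non-recursive: id
Introduce A': A -> idA', A' -> -FA' | /yA' | ε


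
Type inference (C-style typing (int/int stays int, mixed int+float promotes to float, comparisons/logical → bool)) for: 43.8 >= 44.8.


Operand types: float >= float
Rule: comparison yields bool
Result type: bool


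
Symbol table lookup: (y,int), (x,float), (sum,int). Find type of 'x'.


Lookup 'x' → type float


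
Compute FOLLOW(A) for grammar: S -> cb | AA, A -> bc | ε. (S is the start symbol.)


$ ∈ FOLLOW(S). For each A -> αBβ: add FIRST(β)\{ε} to FOLLOW(B); if β nullable, add FOLLOW(A).
FOLLOW(A) = {$, b}


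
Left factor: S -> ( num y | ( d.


Common prefix: '('
Factored: S -> ( S', S' -> num y | d


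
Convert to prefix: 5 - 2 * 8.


'*' binds tighter: tree is (- 5 (* 2 8))
Prefix: - 5 * 2 8


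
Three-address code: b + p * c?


Break into single-operator statements:
t1 = p * c
t2 = b + t1


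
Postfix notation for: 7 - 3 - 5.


Left to right (same or higher precedence on left)
Postfix: 7 3 - 5 -


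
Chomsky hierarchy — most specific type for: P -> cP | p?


Right-linear: every RHS is a terminal or a terminal followed by one nonterminal
Classification: Type 3 (Regular)


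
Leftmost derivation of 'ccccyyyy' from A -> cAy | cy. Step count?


Derivation: A => cAy => ccAyy => cccAyyy => ccccyyyy
Steps: 4


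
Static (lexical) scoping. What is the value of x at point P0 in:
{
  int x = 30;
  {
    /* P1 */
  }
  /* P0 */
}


x declared in the same block as P0
x = 30


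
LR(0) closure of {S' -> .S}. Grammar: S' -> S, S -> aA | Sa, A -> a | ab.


Start: S' -> .S
For each item with dot before a nonterminal B, add B -> .γ for every B-production
Closure: [S' -> .S, S -> .aA, S -> .Sa]


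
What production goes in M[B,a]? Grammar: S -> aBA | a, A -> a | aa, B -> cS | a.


For [B, a]: 'a' ∈ FIRST(a)
Entry: B -> a


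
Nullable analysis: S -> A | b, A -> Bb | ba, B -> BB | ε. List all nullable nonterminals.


A nonterminal is nullable iff some alternative derives ε (directly, or every symbol in it is nullable)
Nullable: {B}


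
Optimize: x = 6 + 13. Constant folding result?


6 + 13 = 19 at compile time
Optimized: x = 19


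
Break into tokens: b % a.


Scan left to right, longest-match per lexeme
Tokens: ID(b), OP(%), ID(a)


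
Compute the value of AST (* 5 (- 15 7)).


Evaluate inner: (- 15 7) = 8
Evaluate root: (* 5 8) = 40
Result: 40


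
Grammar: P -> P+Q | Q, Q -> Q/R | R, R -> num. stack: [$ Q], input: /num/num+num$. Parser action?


shift '/' to continue Q -> Q/R
Action: shift


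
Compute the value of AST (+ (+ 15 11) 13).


Evaluate inner: (+ 15 11) = 26
Evaluate root: (+ 26 13) = 39
Result: 39


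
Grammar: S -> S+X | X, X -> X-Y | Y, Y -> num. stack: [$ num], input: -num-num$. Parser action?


'num' on top is the handle for Y -> num
Action: reduce (Y -> num)


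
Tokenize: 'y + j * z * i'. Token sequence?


Scan left to right, longest-match per lexeme
Tokens: ID(y), OP(+), ID(j), OP(*), ID(z), OP(*), ID(i)


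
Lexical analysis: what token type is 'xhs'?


Pattern: letter/underscore followed by alphanumerics, not a keyword
Type: IDENTIFIER


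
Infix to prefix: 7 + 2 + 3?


left-to-right (same/higher precedence on left): tree is (+ (+ 7 2) 3)
Prefix: + + 7 2 3


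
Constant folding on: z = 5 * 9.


5 * 9 = 45 at compile time
Optimized: z = 45


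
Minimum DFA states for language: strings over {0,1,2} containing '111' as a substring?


KMP-style automaton: 3 progress states + 1 absorbing accept = 4
Minimal DFA: 4 states


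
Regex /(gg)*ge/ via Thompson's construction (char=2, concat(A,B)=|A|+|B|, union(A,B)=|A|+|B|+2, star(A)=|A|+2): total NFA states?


Syntax tree has 4 char leaf(s), 0 union(s), 1 star(s)
chars contribute 4×2 = 8; each union adds +2; each star adds +2
Total: 8 + 0 + 2 = 10 states


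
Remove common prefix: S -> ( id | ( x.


Common prefix: '('
Factored: S -> ( S', S' -> id | x


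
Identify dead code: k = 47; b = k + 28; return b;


k is read by b's definition; b is returned
No dead code


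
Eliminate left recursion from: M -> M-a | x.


Left-recursive alternatives: M-a; non-recursive: x
Introduce M': M -> xM', M' -> -aM' | ε


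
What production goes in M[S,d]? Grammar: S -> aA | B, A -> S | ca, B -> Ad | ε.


For [S, d]: 'd' ∈ FIRST(B)
Entry: S -> B


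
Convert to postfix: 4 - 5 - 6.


Left to right (same or higher precedence on left)
Postfix: 4 5 - 6 -


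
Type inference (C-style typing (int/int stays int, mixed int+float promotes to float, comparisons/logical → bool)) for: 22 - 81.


Operand types: int - int
Rule: mixed int/float promotes to float; int/int stays int
Result type: int


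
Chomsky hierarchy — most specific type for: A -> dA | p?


Right-linear: every RHS is a terminal or a terminal followed by one nonterminal
Classification: Type 3 (Regular)


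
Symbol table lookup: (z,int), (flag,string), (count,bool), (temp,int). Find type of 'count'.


Lookup 'count' → type bool


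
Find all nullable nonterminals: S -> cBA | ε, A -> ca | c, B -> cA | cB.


A nonterminal is nullable iff some alternative derives ε (directly, or every symbol in it is nullable)
Nullable: {S}


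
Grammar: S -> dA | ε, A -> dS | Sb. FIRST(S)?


Per alternative of S: FIRST(dA) = {d}; FIRST(ε) = {ε}
FIRST(S) = {d, ε}


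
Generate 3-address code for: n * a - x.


Break into single-operator statements:
t1 = n * a
t2 = t1 - x


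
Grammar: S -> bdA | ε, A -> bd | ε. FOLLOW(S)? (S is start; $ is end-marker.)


$ ∈ FOLLOW(S). For each A -> αBβ: add FIRST(β)\{ε} to FOLLOW(B); if β nullable, add FOLLOW(A).
FOLLOW(S) = {$}
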